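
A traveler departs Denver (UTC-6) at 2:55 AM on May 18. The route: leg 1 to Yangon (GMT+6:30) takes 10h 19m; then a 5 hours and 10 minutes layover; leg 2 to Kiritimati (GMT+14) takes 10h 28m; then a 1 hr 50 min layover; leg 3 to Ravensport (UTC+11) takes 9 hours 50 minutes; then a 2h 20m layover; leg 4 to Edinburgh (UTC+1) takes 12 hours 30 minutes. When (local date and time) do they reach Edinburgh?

2:22 PM on May 20

Convert departure to UTC: 2:55 AM + 6:00 = 8:55 AM UTC on May 18.
Add 10 hours 19 minutes leg 1 → 7:14 PM UTC.
Add 5 hours 10 minutes layover in Yangon → 12:24 AM UTC (May 19).
Add 10 hours and 28 minutes leg 2 → 10:52 AM UTC.
Add 1 hour and 50 minutes layover in Kiritimati → 12:42 PM UTC.
Add 9 hours 50 minutes leg 3 → 10:32 PM UTC.
Add 2 hours and 20 minutes layover in Ravensport → 12:52 AM UTC (May 20).
Add 12 hours and 30 minutes leg 4 → 1:22 PM UTC.
Edinburgh is UTC+1:00, so local arrival = 1:22 PM + 1:00 = 2:22 PM on May 20.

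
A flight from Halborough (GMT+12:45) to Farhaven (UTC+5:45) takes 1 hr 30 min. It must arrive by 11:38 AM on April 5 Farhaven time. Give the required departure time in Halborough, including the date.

Target arrival in UTC: 11:38 AM − 5:45 = 5:53 AM on Apr 5.
Subtract 1 hour 30 minutes → departure 4:23 AM UTC on Apr 5.
Halborough is UTC+12:45: 4:23 AM + 12:45 = 5:08 PM on Apr 5.

5:08 PM on Apr 5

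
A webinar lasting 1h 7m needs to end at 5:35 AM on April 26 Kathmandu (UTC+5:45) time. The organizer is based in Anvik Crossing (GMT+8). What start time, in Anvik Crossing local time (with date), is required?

Target end time in UTC: 5:35 AM − 5:45 = 11:50 PM on Apr 25.
Subtract 1 hour and 7 minutes → start 10:43 PM UTC on Apr 25.
Anvik Crossing is UTC+8:00: 10:43 PM + 8:00 = 6:43 AM on Apr 26.

6:43 AM on Apr 26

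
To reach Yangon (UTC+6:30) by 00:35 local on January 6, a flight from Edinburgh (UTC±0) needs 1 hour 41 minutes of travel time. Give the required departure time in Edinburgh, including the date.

Target arrival in UTC: 00:35 − 6:30 = 18:05 on Jan 5.
Subtract 1 hour 41 minutes → departure 16:24 UTC on Jan 5.
Edinburgh is UTC+0, so departure is 16:24 on Jan 5.

16:24 on January 5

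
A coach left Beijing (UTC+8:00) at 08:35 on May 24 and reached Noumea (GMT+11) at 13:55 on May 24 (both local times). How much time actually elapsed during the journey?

Noumea is 3:00 ahead of Beijing.
Clock-face elapsed time (ignoring zones) is 5 hours 20 minutes.
Actual elapsed = 5 hours 20 minutes − 3:00 = 2 hours 20 minutes.

2 hours 20 minutes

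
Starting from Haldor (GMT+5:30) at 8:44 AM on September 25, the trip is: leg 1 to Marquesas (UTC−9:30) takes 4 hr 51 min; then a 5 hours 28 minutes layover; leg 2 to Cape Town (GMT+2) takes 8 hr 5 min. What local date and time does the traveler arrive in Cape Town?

11:38 PM on Sep 25

Convert departure to UTC: 8:44 AM − 5:30 = 3:14 AM UTC on Sep 25.
Add 4 hours 51 minutes leg 1 → 8:05 AM UTC.
Add 5 hours and 28 minutes layover in Marquesas → 1:33 PM UTC.
Add 8 hours 5 minutes leg 2 → 9:38 PM UTC.
Cape Town is UTC+2:00, so local arrival = 9:38 PM + 2:00 = 11:38 PM on Sep 25.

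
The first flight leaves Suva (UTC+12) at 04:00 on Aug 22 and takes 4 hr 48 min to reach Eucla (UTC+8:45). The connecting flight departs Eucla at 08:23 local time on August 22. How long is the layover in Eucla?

Convert departure to UTC: 04:00 − 12:00 = 16:00 UTC on Aug 21.
Add 4 hours 48 minutes flight time → 20:48 UTC.
Eucla is UTC+8:45, so local arrival = 20:48 + 8:45 = 05:33 on Aug 22.
Layover = 08:23 − 05:33 = 2 hours 50 minutes.

2 hours 50 minutes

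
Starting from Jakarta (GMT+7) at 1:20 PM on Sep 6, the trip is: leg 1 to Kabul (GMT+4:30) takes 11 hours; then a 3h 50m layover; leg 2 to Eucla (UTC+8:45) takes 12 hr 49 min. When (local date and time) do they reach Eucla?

6:44 PM on September 7

Convert departure to UTC: 1:20 PM − 7:00 = 6:20 AM UTC on Sep 6.
Add 11 hours leg 1 → 5:20 PM UTC.
Add 3 hours 50 minutes layover in Kabul → 9:10 PM UTC.
Add 12 hours and 49 minutes leg 2 → 9:59 AM UTC (Sep 7).
Eucla is UTC+8:45, so local arrival = 9:59 AM + 8:45 = 6:44 PM on Sep 7.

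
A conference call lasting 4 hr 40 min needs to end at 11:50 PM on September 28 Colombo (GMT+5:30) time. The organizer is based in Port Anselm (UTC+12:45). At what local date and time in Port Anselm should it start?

2:25 AM on Sep 29

Target end time in UTC: 11:50 PM − 5:30 = 6:20 PM on Sep 28.
Subtract 4 hours 40 minutes → start 1:40 PM UTC on Sep 28.
Port Anselm is UTC+12:45: 1:40 PM + 12:45 = 2:25 AM on Sep 29.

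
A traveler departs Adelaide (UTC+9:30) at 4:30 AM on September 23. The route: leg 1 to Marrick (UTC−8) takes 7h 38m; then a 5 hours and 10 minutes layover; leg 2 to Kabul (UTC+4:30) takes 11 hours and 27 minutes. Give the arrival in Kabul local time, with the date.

Convert departure to UTC: 4:30 AM − 9:30 = 7:00 PM UTC on Sep 22.
Add 7 hours 38 minutes leg 1 → 2:38 AM UTC (Sep 23).
Add 5 hours and 10 minutes layover in Marrick → 7:48 AM UTC.
Add 11 hours 27 minutes leg 2 → 7:15 PM UTC.
Kabul is UTC+4:30, so local arrival = 7:15 PM + 4:30 = 11:45 PM on Sep 23.

11:45 PM on Sep 23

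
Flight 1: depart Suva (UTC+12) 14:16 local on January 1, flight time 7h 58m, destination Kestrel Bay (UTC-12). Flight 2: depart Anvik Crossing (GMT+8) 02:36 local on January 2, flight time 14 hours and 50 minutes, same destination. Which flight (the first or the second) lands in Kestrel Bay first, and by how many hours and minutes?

the first, by 23 hours 12 minutes

Flight 1 in UTC: 14:16 − 12:00 = 02:16 on Jan 1.
+7 hours and 58 minutes → arrive 10:14 UTC on Jan 1.
Flight 2 in UTC: 02:36 − 8:00 = 18:36 on Jan 1.
+14 hours 50 minutes → arrive 09:26 UTC on Jan 2.
Flight 1 lands earlier by 23 hours 12 minutes.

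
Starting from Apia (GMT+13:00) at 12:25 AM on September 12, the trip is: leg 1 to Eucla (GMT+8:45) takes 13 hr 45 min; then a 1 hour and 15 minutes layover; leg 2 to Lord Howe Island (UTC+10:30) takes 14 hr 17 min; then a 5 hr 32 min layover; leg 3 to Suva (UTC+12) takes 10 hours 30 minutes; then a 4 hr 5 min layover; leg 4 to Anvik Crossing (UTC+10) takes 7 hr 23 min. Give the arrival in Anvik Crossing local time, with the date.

6:12 AM on September 14

Convert departure to UTC: 12:25 AM − 13:00 = 11:25 AM UTC on Sep 11.
Add 13 hours and 45 minutes leg 1 → 1:10 AM UTC (Sep 12).
Add 1 hour and 15 minutes layover in Eucla → 2:25 AM UTC.
Add 14 hours and 17 minutes leg 2 → 4:42 PM UTC.
Add 5 hours 32 minutes layover in Lord Howe Island → 10:14 PM UTC.
Add 10 hours 30 minutes leg 3 → 8:44 AM UTC (Sep 13).
Add 4 hours and 5 minutes layover in Suva → 12:49 PM UTC.
Add 7 hours and 23 minutes leg 4 → 8:12 PM UTC.
Anvik Crossing is UTC+10:00, so local arrival = 8:12 PM + 10:00 = 6:12 AM on Sep 14.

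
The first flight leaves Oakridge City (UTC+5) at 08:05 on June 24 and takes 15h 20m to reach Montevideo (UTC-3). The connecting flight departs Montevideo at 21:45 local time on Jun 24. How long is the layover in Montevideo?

Convert departure to UTC: 08:05 − 5:00 = 03:05 UTC on Jun 24.
Add 15 hours and 20 minutes flight time → 18:25 UTC.
Montevideo is UTC−3:00, so local arrival = 18:25 − 3:00 = 15:25 on Jun 24.
Layover = 21:45 − 15:25 = 6 hours 20 minutes.

6 hours 20 minutes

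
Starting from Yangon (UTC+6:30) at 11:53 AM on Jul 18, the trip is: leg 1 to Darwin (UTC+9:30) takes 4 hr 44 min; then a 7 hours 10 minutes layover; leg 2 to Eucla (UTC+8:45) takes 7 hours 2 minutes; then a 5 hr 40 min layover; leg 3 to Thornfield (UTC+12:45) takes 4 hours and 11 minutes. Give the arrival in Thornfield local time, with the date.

Convert departure to UTC: 11:53 AM − 6:30 = 5:23 AM UTC on Jul 18.
Add 4 hours and 44 minutes leg 1 → 10:07 AM UTC.
Add 7 hours 10 minutes layover in Darwin → 5:17 PM UTC.
Add 7 hours and 2 minutes leg 2 → 12:19 AM UTC (Jul 19).
Add 5 hours and 40 minutes layover in Eucla → 5:59 AM UTC.
Add 4 hours and 11 minutes leg 3 → 10:10 AM UTC.
Thornfield is UTC+12:45, so local arrival = 10:10 AM + 12:45 = 10:55 PM on Jul 19.

10:55 PM on July 19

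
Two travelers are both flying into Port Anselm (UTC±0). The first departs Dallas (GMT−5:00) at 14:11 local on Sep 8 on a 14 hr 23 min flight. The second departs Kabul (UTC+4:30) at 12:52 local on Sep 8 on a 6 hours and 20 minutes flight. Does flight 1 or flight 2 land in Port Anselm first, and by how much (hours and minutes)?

the second, by 18 hours 52 minutes

Flight 1 in UTC: 14:11 + 5:00 = 19:11 on Sep 8.
+14 hours 23 minutes → arrive 09:34 UTC on Sep 9.
Flight 2 in UTC: 12:52 − 4:30 = 08:22 on Sep 8.
+6 hours and 20 minutes → arrive 14:42 UTC on Sep 8.
Flight 2 lands earlier by 18 hours 52 minutes.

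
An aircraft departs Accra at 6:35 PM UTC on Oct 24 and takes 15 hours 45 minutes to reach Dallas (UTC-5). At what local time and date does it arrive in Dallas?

Departure is given in UTC: 6:35 PM on Oct 24.
Add 15 hours and 45 minutes → 10:20 AM UTC (Oct 25).
Dallas is UTC−5:00: 10:20 AM − 5:00 = 5:20 AM on Oct 25.

5:20 AM on October 25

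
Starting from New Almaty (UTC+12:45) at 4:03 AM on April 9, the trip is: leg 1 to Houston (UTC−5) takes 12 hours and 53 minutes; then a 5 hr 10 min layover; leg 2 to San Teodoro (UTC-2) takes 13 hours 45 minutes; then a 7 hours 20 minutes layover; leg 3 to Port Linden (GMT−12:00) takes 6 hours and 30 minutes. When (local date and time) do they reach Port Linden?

12:56 AM on Apr 10

Convert departure to UTC: 4:03 AM − 12:45 = 3:18 PM UTC on Apr 8.
Add 12 hours 53 minutes leg 1 → 4:11 AM UTC (Apr 9).
Add 5 hours 10 minutes layover in Houston → 9:21 AM UTC.
Add 13 hours 45 minutes leg 2 → 11:06 PM UTC.
Add 7 hours 20 minutes layover in San Teodoro → 6:26 AM UTC (Apr 10).
Add 6 hours 30 minutes leg 3 → 12:56 PM UTC.
Port Linden is UTC−12:00, so local arrival = 12:56 PM − 12:00 = 12:56 AM on Apr 10.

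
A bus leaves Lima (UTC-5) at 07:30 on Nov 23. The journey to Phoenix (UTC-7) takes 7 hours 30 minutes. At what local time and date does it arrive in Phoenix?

Convert departure to UTC: 07:30 + 5:00 = 12:30 UTC on Nov 23.
Add 7 hours and 30 minutes travel time → 20:00 UTC.
Phoenix is UTC−7:00, so local arrival = 20:00 − 7:00 = 13:00 on Nov 23.

13:00 on November 23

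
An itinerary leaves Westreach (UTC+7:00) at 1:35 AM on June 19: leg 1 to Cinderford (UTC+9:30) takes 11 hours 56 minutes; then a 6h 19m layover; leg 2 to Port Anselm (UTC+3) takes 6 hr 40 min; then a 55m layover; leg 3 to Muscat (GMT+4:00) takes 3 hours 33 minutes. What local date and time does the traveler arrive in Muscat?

Convert departure to UTC: 1:35 AM − 7:00 = 6:35 PM UTC on Jun 18.
Add 11 hours 56 minutes leg 1 → 6:31 AM UTC (Jun 19).
Add 6 hours and 19 minutes layover in Cinderford → 12:50 PM UTC.
Add 6 hours and 40 minutes leg 2 → 7:30 PM UTC.
Add 55 minutes layover in Port Anselm → 8:25 PM UTC.
Add 3 hours 33 minutes leg 3 → 11:58 PM UTC.
Muscat is UTC+4:00, so local arrival = 11:58 PM + 4:00 = 3:58 AM on Jun 20.

3:58 AM on Jun 20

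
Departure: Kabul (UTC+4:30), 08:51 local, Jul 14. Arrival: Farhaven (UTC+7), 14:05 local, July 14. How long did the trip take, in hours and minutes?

2 hours 44 minutes

Departure in UTC: 08:51 − 4:30 = 04:21 on Jul 14.
Arrival in UTC: 14:05 − 7:00 = 07:05 on Jul 14.
Elapsed = 07:05 − 04:21 = 2 hours 44 minutes.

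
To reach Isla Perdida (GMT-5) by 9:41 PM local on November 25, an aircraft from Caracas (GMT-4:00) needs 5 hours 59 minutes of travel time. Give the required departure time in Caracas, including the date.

Target arrival in UTC: 9:41 PM + 5:00 = 2:41 AM on Nov 26.
Subtract 5 hours 59 minutes → departure 8:42 PM UTC on Nov 25.
Caracas is UTC−4:00: 8:42 PM − 4:00 = 4:42 PM on Nov 25.

4:42 PM on November 25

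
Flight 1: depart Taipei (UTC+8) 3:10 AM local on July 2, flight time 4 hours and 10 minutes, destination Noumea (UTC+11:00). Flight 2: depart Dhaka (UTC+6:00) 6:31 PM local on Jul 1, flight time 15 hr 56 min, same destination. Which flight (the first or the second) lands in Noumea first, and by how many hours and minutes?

the first, by 5 hours 7 minutes

Flight 1 in UTC: 3:10 AM − 8:00 = 7:10 PM on Jul 1.
+4 hours and 10 minutes → arrive 11:20 PM UTC on Jul 1.
Flight 2 in UTC: 6:31 PM − 6:00 = 12:31 PM on Jul 1.
+15 hours 56 minutes → arrive 4:27 AM UTC on Jul 2.
Flight 1 lands earlier by 5 hours 7 minutes.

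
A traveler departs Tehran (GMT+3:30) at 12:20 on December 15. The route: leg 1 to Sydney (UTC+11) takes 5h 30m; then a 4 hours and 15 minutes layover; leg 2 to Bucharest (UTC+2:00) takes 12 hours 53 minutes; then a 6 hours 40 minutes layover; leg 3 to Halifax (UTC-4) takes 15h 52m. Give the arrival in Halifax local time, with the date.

02:00 on Dec 17

Convert departure to UTC: 12:20 − 3:30 = 08:50 UTC on Dec 15.
Add 5 hours and 30 minutes leg 1 → 14:20 UTC.
Add 4 hours and 15 minutes layover in Sydney → 18:35 UTC.
Add 12 hours 53 minutes leg 2 → 07:28 UTC (Dec 16).
Add 6 hours and 40 minutes layover in Bucharest → 14:08 UTC.
Add 15 hours 52 minutes leg 3 → 06:00 UTC (Dec 17).
Halifax is UTC−4:00, so local arrival = 06:00 − 4:00 = 02:00 on Dec 17.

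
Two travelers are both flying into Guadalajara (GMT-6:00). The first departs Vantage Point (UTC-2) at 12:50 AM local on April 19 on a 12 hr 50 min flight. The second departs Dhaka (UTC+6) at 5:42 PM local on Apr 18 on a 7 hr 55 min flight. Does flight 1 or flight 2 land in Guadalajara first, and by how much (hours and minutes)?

the second, by 20 hours 3 minutes

Flight 1 in UTC: 12:50 AM + 2:00 = 2:50 AM on Apr 19.
+12 hours 50 minutes → arrive 3:40 PM UTC on Apr 19.
Flight 2 in UTC: 5:42 PM − 6:00 = 11:42 AM on Apr 18.
+7 hours and 55 minutes → arrive 7:37 PM UTC on Apr 18.
Flight 2 lands earlier by 20 hours 3 minutes.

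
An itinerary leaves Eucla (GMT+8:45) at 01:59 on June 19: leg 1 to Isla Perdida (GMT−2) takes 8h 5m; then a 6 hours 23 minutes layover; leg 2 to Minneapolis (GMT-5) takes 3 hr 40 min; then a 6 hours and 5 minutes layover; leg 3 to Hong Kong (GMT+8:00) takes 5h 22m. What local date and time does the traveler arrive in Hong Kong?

Convert departure to UTC: 01:59 − 8:45 = 17:14 UTC on Jun 18.
Add 8 hours 5 minutes leg 1 → 01:19 UTC (Jun 19).
Add 6 hours and 23 minutes layover in Isla Perdida → 07:42 UTC.
Add 3 hours 40 minutes leg 2 → 11:22 UTC.
Add 6 hours 5 minutes layover in Minneapolis → 17:27 UTC.
Add 5 hours 22 minutes leg 3 → 22:49 UTC.
Hong Kong is UTC+8:00, so local arrival = 22:49 + 8:00 = 06:49 on Jun 20.

06:49 on June 20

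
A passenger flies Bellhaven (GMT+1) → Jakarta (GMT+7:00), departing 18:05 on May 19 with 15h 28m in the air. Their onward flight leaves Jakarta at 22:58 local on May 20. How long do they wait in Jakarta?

Convert departure to UTC: 18:05 − 1:00 = 17:05 UTC on May 19.
Add 15 hours 28 minutes flight time → 08:33 UTC (May 20).
Jakarta is UTC+7:00, so local arrival = 08:33 + 7:00 = 15:33 on May 20.
Layover = 22:58 − 15:33 = 7 hours 25 minutes.

7 hours 25 minutes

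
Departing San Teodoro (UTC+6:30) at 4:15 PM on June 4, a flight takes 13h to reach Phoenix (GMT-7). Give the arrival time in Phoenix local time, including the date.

3:45 PM on June 4

Convert departure to UTC: 4:15 PM − 6:30 = 9:45 AM UTC on Jun 4.
Add 13 hours travel time → 10:45 PM UTC.
Phoenix is UTC−7:00, so local arrival = 10:45 PM − 7:00 = 3:45 PM on Jun 4.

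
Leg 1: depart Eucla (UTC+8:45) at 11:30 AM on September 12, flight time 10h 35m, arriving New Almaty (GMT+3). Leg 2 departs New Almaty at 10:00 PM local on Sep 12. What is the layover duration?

5 hours 40 minutes

Convert departure to UTC: 11:30 AM − 8:45 = 2:45 AM UTC on Sep 12.
Add 10 hours 35 minutes flight time → 1:20 PM UTC.
New Almaty is UTC+3:00, so local arrival = 1:20 PM + 3:00 = 4:20 PM on Sep 12.
Layover = 10:00 PM − 4:20 PM = 5 hours 40 minutes.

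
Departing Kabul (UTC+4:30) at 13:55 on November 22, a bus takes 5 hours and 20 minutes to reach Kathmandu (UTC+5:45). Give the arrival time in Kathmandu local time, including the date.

20:30 on November 22

Kathmandu is 1:15 ahead of Kabul.
After 5 hours and 20 minutes it is 19:15 in Kabul.
Shift by the zone difference: 19:15 + 1:15 = 20:30 on Nov 22 in Kathmandu.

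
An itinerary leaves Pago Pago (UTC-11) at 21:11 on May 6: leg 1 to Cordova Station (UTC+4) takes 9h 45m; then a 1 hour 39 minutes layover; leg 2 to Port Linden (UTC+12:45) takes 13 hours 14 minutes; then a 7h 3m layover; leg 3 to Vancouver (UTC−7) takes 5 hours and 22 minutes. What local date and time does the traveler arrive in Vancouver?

14:14 on May 8

Convert departure to UTC: 21:11 + 11:00 = 08:11 UTC on May 7.
Add 9 hours 45 minutes leg 1 → 17:56 UTC.
Add 1 hour 39 minutes layover in Cordova Station → 19:35 UTC.
Add 13 hours and 14 minutes leg 2 → 08:49 UTC (May 8).
Add 7 hours and 3 minutes layover in Port Linden → 15:52 UTC.
Add 5 hours 22 minutes leg 3 → 21:14 UTC.
Vancouver is UTC−7:00, so local arrival = 21:14 − 7:00 = 14:14 on May 8.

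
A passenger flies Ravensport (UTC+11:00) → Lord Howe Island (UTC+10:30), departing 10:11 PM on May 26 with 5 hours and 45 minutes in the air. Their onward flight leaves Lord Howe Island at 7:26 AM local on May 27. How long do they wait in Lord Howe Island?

Convert departure to UTC: 10:11 PM − 11:00 = 11:11 AM UTC on May 26.
Add 5 hours 45 minutes flight time → 4:56 PM UTC.
Lord Howe Island is UTC+10:30, so local arrival = 4:56 PM + 10:30 = 3:26 AM on May 27.
Layover = 7:26 AM − 3:26 AM = 4 hours.

4 hours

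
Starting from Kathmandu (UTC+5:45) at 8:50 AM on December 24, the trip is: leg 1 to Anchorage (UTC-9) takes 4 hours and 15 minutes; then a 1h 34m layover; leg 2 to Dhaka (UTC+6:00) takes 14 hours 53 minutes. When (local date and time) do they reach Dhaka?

5:47 AM on December 25

Convert departure to UTC: 8:50 AM − 5:45 = 3:05 AM UTC on Dec 24.
Add 4 hours 15 minutes leg 1 → 7:20 AM UTC.
Add 1 hour 34 minutes layover in Anchorage → 8:54 AM UTC.
Add 14 hours 53 minutes leg 2 → 11:47 PM UTC.
Dhaka is UTC+6:00, so local arrival = 11:47 PM + 6:00 = 5:47 AM on Dec 25.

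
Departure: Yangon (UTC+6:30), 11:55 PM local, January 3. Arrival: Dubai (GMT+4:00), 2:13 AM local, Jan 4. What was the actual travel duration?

4 hours 48 minutes

Departure in UTC: 11:55 PM − 6:30 = 5:25 PM on Jan 3.
Arrival in UTC: 2:13 AM − 4:00 = 10:13 PM on Jan 3.
Elapsed = 10:13 PM − 5:25 PM = 4 hours 48 minutes.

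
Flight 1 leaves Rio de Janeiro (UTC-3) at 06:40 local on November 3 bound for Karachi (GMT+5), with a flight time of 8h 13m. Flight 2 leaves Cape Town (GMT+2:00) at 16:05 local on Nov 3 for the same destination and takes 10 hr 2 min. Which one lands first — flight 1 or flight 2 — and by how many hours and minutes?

Flight 1 in UTC: 06:40 + 3:00 = 09:40 on Nov 3.
+8 hours and 13 minutes → arrive 17:53 UTC on Nov 3.
Flight 2 in UTC: 16:05 − 2:00 = 14:05 on Nov 3.
+10 hours 2 minutes → arrive 00:07 UTC on Nov 4.
Flight 1 lands earlier by 6 hours 14 minutes.

the first, by 6 hours 14 minutes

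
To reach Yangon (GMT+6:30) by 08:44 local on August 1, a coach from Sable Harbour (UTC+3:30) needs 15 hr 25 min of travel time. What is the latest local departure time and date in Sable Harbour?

14:19 on July 31

Target arrival in UTC: 08:44 − 6:30 = 02:14 on Aug 1.
Subtract 15 hours and 25 minutes → departure 10:49 UTC on Jul 31.
Sable Harbour is UTC+3:30: 10:49 + 3:30 = 14:19 on Jul 31.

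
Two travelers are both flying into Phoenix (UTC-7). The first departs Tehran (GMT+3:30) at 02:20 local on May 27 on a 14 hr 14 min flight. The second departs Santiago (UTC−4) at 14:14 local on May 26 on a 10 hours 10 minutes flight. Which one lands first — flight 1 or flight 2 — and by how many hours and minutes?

the second, by 8 hours 40 minutes

Flight 1 in UTC: 02:20 − 3:30 = 22:50 on May 26.
+14 hours 14 minutes → arrive 13:04 UTC on May 27.
Flight 2 in UTC: 14:14 + 4:00 = 18:14 on May 26.
+10 hours and 10 minutes → arrive 04:24 UTC on May 27.
Flight 2 lands earlier by 8 hours 40 minutes.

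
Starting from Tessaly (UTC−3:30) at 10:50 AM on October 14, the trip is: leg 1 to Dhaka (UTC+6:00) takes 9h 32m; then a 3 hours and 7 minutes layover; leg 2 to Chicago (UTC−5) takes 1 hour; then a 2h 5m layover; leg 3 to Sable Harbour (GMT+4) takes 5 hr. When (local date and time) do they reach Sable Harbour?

3:04 PM on October 15

Convert departure to UTC: 10:50 AM + 3:30 = 2:20 PM UTC on Oct 14.
Add 9 hours 32 minutes leg 1 → 11:52 PM UTC.
Add 3 hours and 7 minutes layover in Dhaka → 2:59 AM UTC (Oct 15).
Add 1 hour leg 2 → 3:59 AM UTC.
Add 2 hours and 5 minutes layover in Chicago → 6:04 AM UTC.
Add 5 hours leg 3 → 11:04 AM UTC.
Sable Harbour is UTC+4:00, so local arrival = 11:04 AM + 4:00 = 3:04 PM on Oct 15.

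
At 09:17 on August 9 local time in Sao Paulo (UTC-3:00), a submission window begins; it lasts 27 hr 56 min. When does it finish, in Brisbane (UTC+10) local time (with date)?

02:13 on Aug 11

Convert start to UTC: 09:17 + 3:00 = 12:17 UTC on Aug 9.
Add 27 hours and 56 minutes duration → 16:13 UTC (Aug 10).
Brisbane is UTC+10:00, so local end time = 16:13 + 10:00 = 02:13 on Aug 11.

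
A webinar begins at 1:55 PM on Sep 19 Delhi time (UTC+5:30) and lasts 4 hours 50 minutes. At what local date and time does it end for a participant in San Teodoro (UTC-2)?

11:15 AM on September 19

San Teodoro is 7:30 behind Delhi.
After 4 hours 50 minutes it is 6:45 PM in Delhi.
Shift by the zone difference: 6:45 PM − 7:30 = 11:15 AM on Sep 19 in San Teodoro.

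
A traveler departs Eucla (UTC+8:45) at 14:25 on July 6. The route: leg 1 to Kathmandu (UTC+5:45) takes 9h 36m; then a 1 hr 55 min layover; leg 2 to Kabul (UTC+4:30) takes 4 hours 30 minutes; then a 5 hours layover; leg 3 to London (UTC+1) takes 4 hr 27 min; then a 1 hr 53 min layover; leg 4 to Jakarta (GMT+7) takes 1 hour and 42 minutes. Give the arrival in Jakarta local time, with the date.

17:43 on July 7

Convert departure to UTC: 14:25 − 8:45 = 05:40 UTC on Jul 6.
Add 9 hours 36 minutes leg 1 → 15:16 UTC.
Add 1 hour 55 minutes layover in Kathmandu → 17:11 UTC.
Add 4 hours and 30 minutes leg 2 → 21:41 UTC.
Add 5 hours layover in Kabul → 02:41 UTC (Jul 7).
Add 4 hours and 27 minutes leg 3 → 07:08 UTC.
Add 1 hour and 53 minutes layover in London → 09:01 UTC.
Add 1 hour 42 minutes leg 4 → 10:43 UTC.
Jakarta is UTC+7:00, so local arrival = 10:43 + 7:00 = 17:43 on Jul 7.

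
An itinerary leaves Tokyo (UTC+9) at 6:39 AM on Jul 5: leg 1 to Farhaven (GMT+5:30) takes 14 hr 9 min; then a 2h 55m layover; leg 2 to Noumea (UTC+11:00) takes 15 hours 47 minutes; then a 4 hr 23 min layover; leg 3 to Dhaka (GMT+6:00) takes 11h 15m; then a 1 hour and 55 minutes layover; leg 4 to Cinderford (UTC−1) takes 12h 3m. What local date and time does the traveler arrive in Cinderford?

11:06 AM on July 7

Convert departure to UTC: 6:39 AM − 9:00 = 9:39 PM UTC on Jul 4.
Add 14 hours 9 minutes leg 1 → 11:48 AM UTC (Jul 5).
Add 2 hours and 55 minutes layover in Farhaven → 2:43 PM UTC.
Add 15 hours 47 minutes leg 2 → 6:30 AM UTC (Jul 6).
Add 4 hours and 23 minutes layover in Noumea → 10:53 AM UTC.
Add 11 hours 15 minutes leg 3 → 10:08 PM UTC.
Add 1 hour and 55 minutes layover in Dhaka → 12:03 AM UTC (Jul 7).
Add 12 hours 3 minutes leg 4 → 12:06 PM UTC.
Cinderford is UTC−1:00, so local arrival = 12:06 PM − 1:00 = 11:06 AM on Jul 7.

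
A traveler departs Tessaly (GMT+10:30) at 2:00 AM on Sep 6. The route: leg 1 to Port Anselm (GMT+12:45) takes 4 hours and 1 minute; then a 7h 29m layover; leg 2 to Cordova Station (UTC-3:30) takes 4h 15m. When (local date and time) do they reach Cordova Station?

Convert departure to UTC: 2:00 AM − 10:30 = 3:30 PM UTC on Sep 5.
Add 4 hours 1 minute leg 1 → 7:31 PM UTC.
Add 7 hours 29 minutes layover in Port Anselm → 3:00 AM UTC (Sep 6).
Add 4 hours 15 minutes leg 2 → 7:15 AM UTC.
Cordova Station is UTC−3:30, so local arrival = 7:15 AM − 3:30 = 3:45 AM on Sep 6.

3:45 AM on September 6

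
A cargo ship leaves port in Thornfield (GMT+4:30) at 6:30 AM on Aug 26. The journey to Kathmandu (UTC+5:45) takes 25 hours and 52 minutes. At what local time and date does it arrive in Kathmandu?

9:37 AM on August 27

Kathmandu is 1:15 ahead of Thornfield.
After 25 hours and 52 minutes it is 8:22 AM (Aug 27) in Thornfield.
Shift by the zone difference: 8:22 AM + 1:15 = 9:37 AM on Aug 27 in Kathmandu.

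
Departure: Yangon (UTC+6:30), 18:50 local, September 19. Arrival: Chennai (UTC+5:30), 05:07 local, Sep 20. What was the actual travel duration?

Departure in UTC: 18:50 − 6:30 = 12:20 on Sep 19.
Arrival in UTC: 05:07 − 5:30 = 23:37 on Sep 19.
Elapsed = 23:37 − 12:20 = 11 hours 17 minutes.

11 hours 17 minutes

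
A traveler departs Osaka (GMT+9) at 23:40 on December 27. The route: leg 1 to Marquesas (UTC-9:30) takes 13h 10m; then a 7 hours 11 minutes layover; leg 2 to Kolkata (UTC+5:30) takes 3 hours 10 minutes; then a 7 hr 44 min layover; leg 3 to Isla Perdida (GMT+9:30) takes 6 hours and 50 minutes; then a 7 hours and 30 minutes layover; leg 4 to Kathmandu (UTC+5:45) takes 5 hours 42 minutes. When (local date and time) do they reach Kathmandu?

Convert departure to UTC: 23:40 − 9:00 = 14:40 UTC on Dec 27.
Add 13 hours and 10 minutes leg 1 → 03:50 UTC (Dec 28).
Add 7 hours 11 minutes layover in Marquesas → 11:01 UTC.
Add 3 hours 10 minutes leg 2 → 14:11 UTC.
Add 7 hours 44 minutes layover in Kolkata → 21:55 UTC.
Add 6 hours 50 minutes leg 3 → 04:45 UTC (Dec 29).
Add 7 hours and 30 minutes layover in Isla Perdida → 12:15 UTC.
Add 5 hours and 42 minutes leg 4 → 17:57 UTC.
Kathmandu is UTC+5:45, so local arrival = 17:57 + 5:45 = 23:42 on Dec 29.

23:42 on December 29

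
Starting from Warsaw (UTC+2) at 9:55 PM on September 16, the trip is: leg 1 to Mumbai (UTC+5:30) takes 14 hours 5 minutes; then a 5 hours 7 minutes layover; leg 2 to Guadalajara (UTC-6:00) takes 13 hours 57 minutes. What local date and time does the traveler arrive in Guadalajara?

Convert departure to UTC: 9:55 PM − 2:00 = 7:55 PM UTC on Sep 16.
Add 14 hours and 5 minutes leg 1 → 10:00 AM UTC (Sep 17).
Add 5 hours and 7 minutes layover in Mumbai → 3:07 PM UTC.
Add 13 hours and 57 minutes leg 2 → 5:04 AM UTC (Sep 18).
Guadalajara is UTC−6:00, so local arrival = 5:04 AM − 6:00 = 11:04 PM on Sep 17.

11:04 PM on September 17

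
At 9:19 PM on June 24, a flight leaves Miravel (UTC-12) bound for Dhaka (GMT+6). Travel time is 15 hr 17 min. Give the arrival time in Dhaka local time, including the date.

Convert departure to UTC: 9:19 PM + 12:00 = 9:19 AM UTC on Jun 25.
Add 15 hours and 17 minutes travel time → 12:36 AM UTC (Jun 26).
Dhaka is UTC+6:00, so local arrival = 12:36 AM + 6:00 = 6:36 AM on Jun 26.

6:36 AM on Jun 26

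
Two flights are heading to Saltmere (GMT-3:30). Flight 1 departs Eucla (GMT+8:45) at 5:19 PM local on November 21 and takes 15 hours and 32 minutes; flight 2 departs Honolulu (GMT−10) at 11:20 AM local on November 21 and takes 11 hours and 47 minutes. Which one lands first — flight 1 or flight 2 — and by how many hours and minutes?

the first, by 9 hours 1 minute

Flight 1 in UTC: 5:19 PM − 8:45 = 8:34 AM on Nov 21.
+15 hours 32 minutes → arrive 12:06 AM UTC on Nov 22.
Flight 2 in UTC: 11:20 AM + 10:00 = 9:20 PM on Nov 21.
+11 hours and 47 minutes → arrive 9:07 AM UTC on Nov 22.
Flight 1 lands earlier by 9 hours 1 minute.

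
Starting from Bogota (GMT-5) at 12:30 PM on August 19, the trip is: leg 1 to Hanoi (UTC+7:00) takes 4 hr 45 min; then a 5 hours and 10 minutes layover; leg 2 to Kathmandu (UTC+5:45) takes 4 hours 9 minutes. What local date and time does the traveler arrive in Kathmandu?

Convert departure to UTC: 12:30 PM + 5:00 = 5:30 PM UTC on Aug 19.
Add 4 hours 45 minutes leg 1 → 10:15 PM UTC.
Add 5 hours 10 minutes layover in Hanoi → 3:25 AM UTC (Aug 20).
Add 4 hours 9 minutes leg 2 → 7:34 AM UTC.
Kathmandu is UTC+5:45, so local arrival = 7:34 AM + 5:45 = 1:19 PM on Aug 20.

1:19 PM on Aug 20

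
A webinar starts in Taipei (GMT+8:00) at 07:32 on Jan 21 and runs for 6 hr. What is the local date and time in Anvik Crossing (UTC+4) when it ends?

09:32 on January 21

Anvik Crossing is 4:00 behind Taipei.
After 6 hours it is 13:32 in Taipei.
Shift by the zone difference: 13:32 − 4:00 = 09:32 on Jan 21 in Anvik Crossing.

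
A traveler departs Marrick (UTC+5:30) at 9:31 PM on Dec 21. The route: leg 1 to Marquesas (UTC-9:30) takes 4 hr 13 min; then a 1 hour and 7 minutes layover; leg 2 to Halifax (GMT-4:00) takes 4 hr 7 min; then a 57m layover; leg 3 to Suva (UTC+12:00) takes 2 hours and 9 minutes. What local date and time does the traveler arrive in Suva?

4:34 PM on Dec 22

Convert departure to UTC: 9:31 PM − 5:30 = 4:01 PM UTC on Dec 21.
Add 4 hours 13 minutes leg 1 → 8:14 PM UTC.
Add 1 hour 7 minutes layover in Marquesas → 9:21 PM UTC.
Add 4 hours and 7 minutes leg 2 → 1:28 AM UTC (Dec 22).
Add 57 minutes layover in Halifax → 2:25 AM UTC.
Add 2 hours 9 minutes leg 3 → 4:34 AM UTC.
Suva is UTC+12:00, so local arrival = 4:34 AM + 12:00 = 4:34 PM on Dec 22.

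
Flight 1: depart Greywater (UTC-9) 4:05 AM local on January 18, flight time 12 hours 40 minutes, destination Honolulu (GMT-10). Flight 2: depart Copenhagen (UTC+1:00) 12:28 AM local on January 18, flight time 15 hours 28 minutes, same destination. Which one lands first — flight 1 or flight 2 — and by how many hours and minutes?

Flight 1 in UTC: 4:05 AM + 9:00 = 1:05 PM on Jan 18.
+12 hours 40 minutes → arrive 1:45 AM UTC on Jan 19.
Flight 2 in UTC: 12:28 AM − 1:00 = 11:28 PM on Jan 17.
+15 hours and 28 minutes → arrive 2:56 PM UTC on Jan 18.
Flight 2 lands earlier by 10 hours 49 minutes.

the second, by 10 hours 49 minutes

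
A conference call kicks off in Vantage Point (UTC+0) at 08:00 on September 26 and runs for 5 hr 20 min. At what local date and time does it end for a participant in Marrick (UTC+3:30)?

16:50 on September 26

Vantage Point is at UTC+0, so start is already 08:00 UTC on Sep 26.
Add 5 hours and 20 minutes duration → 13:20 UTC.
Marrick is UTC+3:30, so local end time = 13:20 + 3:30 = 16:50 on Sep 26.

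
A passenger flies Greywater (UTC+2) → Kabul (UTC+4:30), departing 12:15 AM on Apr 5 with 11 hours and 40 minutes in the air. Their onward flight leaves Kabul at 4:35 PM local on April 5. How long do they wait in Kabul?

Convert departure to UTC: 12:15 AM − 2:00 = 10:15 PM UTC on Apr 4.
Add 11 hours and 40 minutes flight time → 9:55 AM UTC (Apr 5).
Kabul is UTC+4:30, so local arrival = 9:55 AM + 4:30 = 2:25 PM on Apr 5.
Layover = 4:35 PM − 2:25 PM = 2 hours 10 minutes.

2 hours 10 minutes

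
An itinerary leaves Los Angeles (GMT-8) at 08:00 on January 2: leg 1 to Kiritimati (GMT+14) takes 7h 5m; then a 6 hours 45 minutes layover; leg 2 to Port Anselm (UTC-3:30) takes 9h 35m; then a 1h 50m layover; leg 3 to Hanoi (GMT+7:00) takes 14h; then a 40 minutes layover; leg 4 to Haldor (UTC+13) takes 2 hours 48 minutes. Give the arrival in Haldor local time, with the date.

Convert departure to UTC: 08:00 + 8:00 = 16:00 UTC on Jan 2.
Add 7 hours and 5 minutes leg 1 → 23:05 UTC.
Add 6 hours 45 minutes layover in Kiritimati → 05:50 UTC (Jan 3).
Add 9 hours and 35 minutes leg 2 → 15:25 UTC.
Add 1 hour and 50 minutes layover in Port Anselm → 17:15 UTC.
Add 14 hours leg 3 → 07:15 UTC (Jan 4).
Add 40 minutes layover in Hanoi → 07:55 UTC.
Add 2 hours and 48 minutes leg 4 → 10:43 UTC.
Haldor is UTC+13:00, so local arrival = 10:43 + 13:00 = 23:43 on Jan 4.

23:43 on January 4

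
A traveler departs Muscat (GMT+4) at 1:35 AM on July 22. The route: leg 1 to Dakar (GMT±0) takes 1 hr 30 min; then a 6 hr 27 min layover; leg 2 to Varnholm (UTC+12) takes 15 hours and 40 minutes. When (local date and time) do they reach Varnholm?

Convert departure to UTC: 1:35 AM − 4:00 = 9:35 PM UTC on Jul 21.
Add 1 hour and 30 minutes leg 1 → 11:05 PM UTC.
Add 6 hours and 27 minutes layover in Dakar → 5:32 AM UTC (Jul 22).
Add 15 hours and 40 minutes leg 2 → 9:12 PM UTC.
Varnholm is UTC+12:00, so local arrival = 9:12 PM + 12:00 = 9:12 AM on Jul 23.

9:12 AM on July 23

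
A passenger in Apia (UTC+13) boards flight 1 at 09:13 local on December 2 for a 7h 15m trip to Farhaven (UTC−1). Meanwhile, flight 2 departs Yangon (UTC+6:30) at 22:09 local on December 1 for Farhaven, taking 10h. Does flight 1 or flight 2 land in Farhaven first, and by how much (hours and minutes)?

the second, by 1 hour 49 minutes

Flight 1 in UTC: 09:13 − 13:00 = 20:13 on Dec 1.
+7 hours 15 minutes → arrive 03:28 UTC on Dec 2.
Flight 2 in UTC: 22:09 − 6:30 = 15:39 on Dec 1.
+10 hours → arrive 01:39 UTC on Dec 2.
Flight 2 lands earlier by 1 hour 49 minutes.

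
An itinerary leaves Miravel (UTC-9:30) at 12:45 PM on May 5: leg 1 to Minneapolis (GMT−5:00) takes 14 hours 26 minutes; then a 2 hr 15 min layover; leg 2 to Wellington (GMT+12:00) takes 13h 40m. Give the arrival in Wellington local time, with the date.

4:36 PM on May 7

Convert departure to UTC: 12:45 PM + 9:30 = 10:15 PM UTC on May 5.
Add 14 hours and 26 minutes leg 1 → 12:41 PM UTC (May 6).
Add 2 hours and 15 minutes layover in Minneapolis → 2:56 PM UTC.
Add 13 hours and 40 minutes leg 2 → 4:36 AM UTC (May 7).
Wellington is UTC+12:00, so local arrival = 4:36 AM + 12:00 = 4:36 PM on May 7.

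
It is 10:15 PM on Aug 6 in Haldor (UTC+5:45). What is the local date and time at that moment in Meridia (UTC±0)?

In UTC: 10:15 PM − 5:45 = 4:30 PM on Aug 6.
Meridia is UTC+0, so it is 4:30 PM on Aug 6.

4:30 PM on August 6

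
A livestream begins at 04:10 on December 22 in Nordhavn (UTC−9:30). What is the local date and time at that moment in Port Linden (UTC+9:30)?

23:10 on December 22

In UTC: 04:10 + 9:30 = 13:40 on Dec 22.
Port Linden is UTC+9:30: 13:40 + 9:30 = 23:10 on Dec 22.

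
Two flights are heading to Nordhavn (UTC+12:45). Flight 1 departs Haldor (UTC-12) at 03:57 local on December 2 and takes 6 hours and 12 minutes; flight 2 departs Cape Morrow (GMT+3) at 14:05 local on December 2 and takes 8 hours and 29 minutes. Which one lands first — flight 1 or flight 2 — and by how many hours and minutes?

the second, by 2 hours 35 minutes

Flight 1 in UTC: 03:57 + 12:00 = 15:57 on Dec 2.
+6 hours 12 minutes → arrive 22:09 UTC on Dec 2.
Flight 2 in UTC: 14:05 − 3:00 = 11:05 on Dec 2.
+8 hours 29 minutes → arrive 19:34 UTC on Dec 2.
Flight 2 lands earlier by 2 hours 35 minutes.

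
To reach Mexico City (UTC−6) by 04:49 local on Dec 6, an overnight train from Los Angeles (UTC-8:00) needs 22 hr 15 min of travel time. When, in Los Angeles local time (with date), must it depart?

Target arrival in UTC: 04:49 + 6:00 = 10:49 on Dec 6.
Subtract 22 hours 15 minutes → departure 12:34 UTC on Dec 5.
Los Angeles is UTC−8:00: 12:34 − 8:00 = 04:34 on Dec 5.

04:34 on December 5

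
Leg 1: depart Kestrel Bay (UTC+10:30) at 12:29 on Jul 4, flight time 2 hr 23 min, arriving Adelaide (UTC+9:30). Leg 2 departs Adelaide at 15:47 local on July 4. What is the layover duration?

1 hour 55 minutes

Convert departure to UTC: 12:29 − 10:30 = 01:59 UTC on Jul 4.
Add 2 hours and 23 minutes flight time → 04:22 UTC.
Adelaide is UTC+9:30, so local arrival = 04:22 + 9:30 = 13:52 on Jul 4.
Layover = 15:47 − 13:52 = 1 hour 55 minutes.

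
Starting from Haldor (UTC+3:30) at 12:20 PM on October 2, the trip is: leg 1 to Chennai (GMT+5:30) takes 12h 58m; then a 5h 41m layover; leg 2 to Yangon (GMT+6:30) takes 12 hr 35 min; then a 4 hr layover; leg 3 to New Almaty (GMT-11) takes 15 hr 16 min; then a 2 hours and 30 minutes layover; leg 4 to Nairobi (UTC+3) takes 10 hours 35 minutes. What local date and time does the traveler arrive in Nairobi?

3:25 AM on Oct 5

Convert departure to UTC: 12:20 PM − 3:30 = 8:50 AM UTC on Oct 2.
Add 12 hours 58 minutes leg 1 → 9:48 PM UTC.
Add 5 hours and 41 minutes layover in Chennai → 3:29 AM UTC (Oct 3).
Add 12 hours 35 minutes leg 2 → 4:04 PM UTC.
Add 4 hours layover in Yangon → 8:04 PM UTC.
Add 15 hours and 16 minutes leg 3 → 11:20 AM UTC (Oct 4).
Add 2 hours 30 minutes layover in New Almaty → 1:50 PM UTC.
Add 10 hours 35 minutes leg 4 → 12:25 AM UTC (Oct 5).
Nairobi is UTC+3:00, so local arrival = 12:25 AM + 3:00 = 3:25 AM on Oct 5.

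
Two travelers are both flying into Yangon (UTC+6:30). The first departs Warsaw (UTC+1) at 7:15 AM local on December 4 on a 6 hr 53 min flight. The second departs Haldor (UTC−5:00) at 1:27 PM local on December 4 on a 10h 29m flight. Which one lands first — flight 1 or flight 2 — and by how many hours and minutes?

Flight 1 in UTC: 7:15 AM − 1:00 = 6:15 AM on Dec 4.
+6 hours 53 minutes → arrive 1:08 PM UTC on Dec 4.
Flight 2 in UTC: 1:27 PM + 5:00 = 6:27 PM on Dec 4.
+10 hours 29 minutes → arrive 4:56 AM UTC on Dec 5.
Flight 1 lands earlier by 15 hours 48 minutes.

the first, by 15 hours 48 minutes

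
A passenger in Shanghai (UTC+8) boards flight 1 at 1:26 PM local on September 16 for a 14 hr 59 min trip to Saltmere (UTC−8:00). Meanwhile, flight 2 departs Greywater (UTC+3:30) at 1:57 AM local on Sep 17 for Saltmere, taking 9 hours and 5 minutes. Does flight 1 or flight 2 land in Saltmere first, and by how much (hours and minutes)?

the first, by 11 hours 7 minutes

Flight 1 in UTC: 1:26 PM − 8:00 = 5:26 AM on Sep 16.
+14 hours and 59 minutes → arrive 8:25 PM UTC on Sep 16.
Flight 2 in UTC: 1:57 AM − 3:30 = 10:27 PM on Sep 16.
+9 hours and 5 minutes → arrive 7:32 AM UTC on Sep 17.
Flight 1 lands earlier by 11 hours 7 minutes.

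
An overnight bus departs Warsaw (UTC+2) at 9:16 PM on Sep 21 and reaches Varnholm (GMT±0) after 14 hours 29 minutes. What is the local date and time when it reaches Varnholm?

Varnholm is 2:00 behind Warsaw.
After 14 hours 29 minutes it is 11:45 AM (Sep 22) in Warsaw.
Shift by the zone difference: 11:45 AM − 2:00 = 9:45 AM on Sep 22 in Varnholm.

9:45 AM on September 22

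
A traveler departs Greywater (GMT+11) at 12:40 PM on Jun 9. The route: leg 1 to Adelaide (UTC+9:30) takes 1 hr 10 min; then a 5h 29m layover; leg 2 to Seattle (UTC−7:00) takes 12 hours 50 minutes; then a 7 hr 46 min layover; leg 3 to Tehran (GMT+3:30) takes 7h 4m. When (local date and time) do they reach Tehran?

Convert departure to UTC: 12:40 PM − 11:00 = 1:40 AM UTC on Jun 9.
Add 1 hour and 10 minutes leg 1 → 2:50 AM UTC.
Add 5 hours and 29 minutes layover in Adelaide → 8:19 AM UTC.
Add 12 hours 50 minutes leg 2 → 9:09 PM UTC.
Add 7 hours 46 minutes layover in Seattle → 4:55 AM UTC (Jun 10).
Add 7 hours and 4 minutes leg 3 → 11:59 AM UTC.
Tehran is UTC+3:30, so local arrival = 11:59 AM + 3:30 = 3:29 PM on Jun 10.

3:29 PM on June 10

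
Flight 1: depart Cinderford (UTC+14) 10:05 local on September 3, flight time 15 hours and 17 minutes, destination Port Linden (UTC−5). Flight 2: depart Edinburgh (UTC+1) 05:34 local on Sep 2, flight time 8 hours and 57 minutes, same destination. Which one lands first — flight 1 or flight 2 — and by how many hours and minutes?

Flight 1 in UTC: 10:05 − 14:00 = 20:05 on Sep 2.
+15 hours and 17 minutes → arrive 11:22 UTC on Sep 3.
Flight 2 in UTC: 05:34 − 1:00 = 04:34 on Sep 2.
+8 hours and 57 minutes → arrive 13:31 UTC on Sep 2.
Flight 2 lands earlier by 21 hours 51 minutes.

the second, by 21 hours 51 minutes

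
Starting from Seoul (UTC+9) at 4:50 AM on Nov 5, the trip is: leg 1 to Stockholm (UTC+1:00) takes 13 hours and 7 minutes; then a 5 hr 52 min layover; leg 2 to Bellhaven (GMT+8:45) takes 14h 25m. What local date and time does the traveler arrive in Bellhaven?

Convert departure to UTC: 4:50 AM − 9:00 = 7:50 PM UTC on Nov 4.
Add 13 hours and 7 minutes leg 1 → 8:57 AM UTC (Nov 5).
Add 5 hours 52 minutes layover in Stockholm → 2:49 PM UTC.
Add 14 hours 25 minutes leg 2 → 5:14 AM UTC (Nov 6).
Bellhaven is UTC+8:45, so local arrival = 5:14 AM + 8:45 = 1:59 PM on Nov 6.

1:59 PM on November 6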